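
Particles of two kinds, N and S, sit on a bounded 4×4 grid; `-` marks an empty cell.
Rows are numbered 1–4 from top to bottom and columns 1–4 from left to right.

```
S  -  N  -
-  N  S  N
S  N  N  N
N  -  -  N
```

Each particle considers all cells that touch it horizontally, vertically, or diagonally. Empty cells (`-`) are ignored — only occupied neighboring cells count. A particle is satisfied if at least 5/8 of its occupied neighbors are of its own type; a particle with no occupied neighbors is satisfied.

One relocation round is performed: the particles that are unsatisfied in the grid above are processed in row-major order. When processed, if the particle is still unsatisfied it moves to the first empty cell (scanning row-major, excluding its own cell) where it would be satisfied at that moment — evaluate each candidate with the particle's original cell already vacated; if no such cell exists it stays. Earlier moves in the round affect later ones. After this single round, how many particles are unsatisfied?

0

Initially unsatisfied (in order): (1,1), (2,2), (2,3), (3,1), (3,2), (4,1).
  (1,1): no empty cell satisfies it; stays.
  (2,2) → (1,4).
  (2,3) → (2,1).
  (3,1) → (1,2).
  (3,2): now satisfied by earlier moves; stays.
  (4,1): now satisfied by earlier moves; stays.
Resulting grid:
S S N N
S - - N
- N N N
N - - N
All satisfied now.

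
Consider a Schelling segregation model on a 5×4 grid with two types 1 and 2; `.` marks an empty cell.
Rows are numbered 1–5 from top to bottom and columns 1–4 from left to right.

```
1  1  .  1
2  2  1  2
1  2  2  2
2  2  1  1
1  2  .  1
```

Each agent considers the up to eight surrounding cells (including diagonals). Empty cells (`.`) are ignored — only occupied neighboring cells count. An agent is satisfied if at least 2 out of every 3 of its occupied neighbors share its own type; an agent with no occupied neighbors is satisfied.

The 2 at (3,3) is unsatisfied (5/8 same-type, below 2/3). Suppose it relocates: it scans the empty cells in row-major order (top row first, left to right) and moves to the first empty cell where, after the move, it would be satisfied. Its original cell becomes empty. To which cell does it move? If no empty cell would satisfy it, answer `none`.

none

Vacating (3,3). Empty cells in order:
  (1,3): 2/5 same-type → still unsatisfied.
  (5,3): 2/5 same-type → still unsatisfied.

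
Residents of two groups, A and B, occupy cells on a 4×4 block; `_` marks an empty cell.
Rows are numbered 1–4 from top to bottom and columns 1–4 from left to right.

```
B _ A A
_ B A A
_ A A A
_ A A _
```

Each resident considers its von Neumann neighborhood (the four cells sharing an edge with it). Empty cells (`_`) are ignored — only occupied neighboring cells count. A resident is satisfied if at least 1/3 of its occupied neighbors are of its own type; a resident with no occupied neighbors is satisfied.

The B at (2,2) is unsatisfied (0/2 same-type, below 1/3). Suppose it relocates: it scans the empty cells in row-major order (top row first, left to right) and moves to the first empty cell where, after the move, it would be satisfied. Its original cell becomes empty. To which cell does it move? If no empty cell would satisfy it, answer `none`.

Vacating (2,2). Empty cells in order:
  (1,2): 1/2 same-type → satisfied — stop here.

(1,2)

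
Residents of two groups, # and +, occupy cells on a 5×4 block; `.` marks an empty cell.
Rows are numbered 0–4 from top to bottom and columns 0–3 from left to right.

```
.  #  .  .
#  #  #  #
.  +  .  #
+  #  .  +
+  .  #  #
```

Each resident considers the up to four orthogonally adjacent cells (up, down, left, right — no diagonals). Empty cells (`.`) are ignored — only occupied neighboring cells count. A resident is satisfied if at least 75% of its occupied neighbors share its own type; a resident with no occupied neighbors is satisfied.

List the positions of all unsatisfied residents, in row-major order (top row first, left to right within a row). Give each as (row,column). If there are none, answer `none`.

(2,1), (2,3), (3,0), (3,1), (3,3), (4,3)

Row 0: (0,1)# 1/1 satisfied
Row 1: (1,0)# 1/1 satisfied · (1,1)# 3/4 satisfied · (1,2)# 2/2 satisfied · (1,3)# 2/2 satisfied
Row 2: (2,1)+ 0/2 not · (2,3)# 1/2 not
Row 3: (3,0)+ 1/2 not · (3,1)# 0/2 not · (3,3)+ 0/2 not
Row 4: (4,0)+ 1/1 satisfied · (4,2)# 1/1 satisfied · (4,3)# 1/2 not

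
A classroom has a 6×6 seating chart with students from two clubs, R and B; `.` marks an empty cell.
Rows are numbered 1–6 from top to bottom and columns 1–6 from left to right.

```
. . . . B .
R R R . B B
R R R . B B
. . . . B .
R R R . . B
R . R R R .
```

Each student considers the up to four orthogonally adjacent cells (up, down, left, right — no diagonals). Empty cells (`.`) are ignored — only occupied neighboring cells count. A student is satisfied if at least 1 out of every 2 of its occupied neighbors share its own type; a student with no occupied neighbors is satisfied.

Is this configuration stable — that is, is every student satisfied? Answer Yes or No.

Row 1: (1,5)B 1/1 ✓
Row 2: (2,1)R 2/2 ✓ · (2,2)R 3/3 ✓ · (2,3)R 2/2 ✓ · (2,5)B 3/3 ✓ · (2,6)B 2/2 ✓
Row 3: (3,1)R 2/2 ✓ · (3,2)R 3/3 ✓ · (3,3)R 2/2 ✓ · (3,5)B 3/3 ✓ · (3,6)B 2/2 ✓
Row 4: (4,5)B 1/1 ✓
Row 5: (5,1)R 2/2 ✓ · (5,2)R 2/2 ✓ · (5,3)R 2/2 ✓ · (5,6)B 0/0 ✓
Row 6: (6,1)R 1/1 ✓ · (6,3)R 2/2 ✓ · (6,4)R 2/2 ✓ · (6,5)R 1/1 ✓
All meet the threshold, so the configuration is stable.

Yes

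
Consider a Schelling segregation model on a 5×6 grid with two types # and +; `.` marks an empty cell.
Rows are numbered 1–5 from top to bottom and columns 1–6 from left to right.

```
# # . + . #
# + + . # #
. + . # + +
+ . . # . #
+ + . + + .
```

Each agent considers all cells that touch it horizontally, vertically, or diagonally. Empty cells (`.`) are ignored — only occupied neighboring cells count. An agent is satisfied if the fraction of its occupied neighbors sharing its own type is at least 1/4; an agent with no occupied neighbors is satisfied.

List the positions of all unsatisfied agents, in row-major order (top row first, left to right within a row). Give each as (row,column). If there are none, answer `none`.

(3,5), (4,6)

(1,1)# 2/3 ok
(1,2)# 2/4 ok
(1,4)+ 1/2 ok
(1,6)# 2/2 ok
(2,1)# 2/4 ok
(2,2)+ 2/5 ok
(2,3)+ 3/5 ok
(2,5)# 3/6 ok
(2,6)# 2/4 ok
(3,2)+ 3/4 ok
(3,4)# 2/4 ok
(3,5)+ 1/6 unhappy
(3,6)+ 1/4 ok
(4,1)+ 3/3 ok
(4,4)# 1/4 ok
(4,6)# 0/3 unhappy
(5,1)+ 2/2 ok
(5,2)+ 2/2 ok
(5,4)+ 1/2 ok
(5,5)+ 1/3 ok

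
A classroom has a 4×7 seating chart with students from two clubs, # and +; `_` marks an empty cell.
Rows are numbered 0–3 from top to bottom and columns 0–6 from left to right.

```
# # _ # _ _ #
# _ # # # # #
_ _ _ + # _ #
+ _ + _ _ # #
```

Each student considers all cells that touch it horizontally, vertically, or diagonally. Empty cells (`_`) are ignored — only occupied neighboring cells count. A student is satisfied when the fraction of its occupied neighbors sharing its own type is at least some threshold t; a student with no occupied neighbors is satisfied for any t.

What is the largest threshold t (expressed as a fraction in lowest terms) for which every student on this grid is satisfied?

(0,0)# 2/2
(0,1)# 3/3
(0,3)# 3/3
(0,6)# 2/2
(1,0)# 2/2
(1,2)# 3/4
(1,3)# 4/5
(1,4)# 4/5
(1,5)# 5/5
(1,6)# 3/3
(2,3)+ 1/5
(2,4)# 4/5
(2,6)# 4/4
(3,0)+ — no occupied neighbors
(3,2)+ 1/1
(3,5)# 3/3
(3,6)# 2/2
The smallest same-type fraction is 1/5 at (2,3), which reduces to 1/5. Any threshold above that leaves this student unsatisfied.

1/5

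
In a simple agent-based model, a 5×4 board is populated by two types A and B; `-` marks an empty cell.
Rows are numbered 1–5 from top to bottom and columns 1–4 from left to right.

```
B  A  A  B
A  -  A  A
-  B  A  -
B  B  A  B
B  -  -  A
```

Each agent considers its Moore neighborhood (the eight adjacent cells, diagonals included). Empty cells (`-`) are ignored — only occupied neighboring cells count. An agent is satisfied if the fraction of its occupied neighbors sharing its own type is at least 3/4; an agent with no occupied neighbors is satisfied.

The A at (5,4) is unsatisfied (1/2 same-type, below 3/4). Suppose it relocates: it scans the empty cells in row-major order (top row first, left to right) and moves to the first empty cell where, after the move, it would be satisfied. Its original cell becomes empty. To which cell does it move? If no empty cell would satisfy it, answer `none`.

Vacating (5,4). Empty cells in order:
  (2,2): 5/7 same-type → still unsatisfied.
  (3,1): 1/4 same-type → still unsatisfied.
  (3,4): 4/5 same-type → satisfied — stop here.

(3,4)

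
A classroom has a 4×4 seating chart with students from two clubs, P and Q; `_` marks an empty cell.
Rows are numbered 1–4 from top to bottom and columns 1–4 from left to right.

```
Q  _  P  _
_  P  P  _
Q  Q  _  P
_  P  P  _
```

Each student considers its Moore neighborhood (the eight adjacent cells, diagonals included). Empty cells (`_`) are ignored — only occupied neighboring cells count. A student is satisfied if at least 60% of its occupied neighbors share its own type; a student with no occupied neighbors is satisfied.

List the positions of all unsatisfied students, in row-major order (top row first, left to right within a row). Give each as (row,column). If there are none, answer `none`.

Row 1: (1,1)Q 0/1 ✗ · (1,3)P 2/2 ✓
Row 2: (2,2)P 2/5 ✗ · (2,3)P 3/4 ✓
Row 3: (3,1)Q 1/3 ✗ · (3,2)Q 1/5 ✗ · (3,4)P 2/2 ✓
Row 4: (4,2)P 1/3 ✗ · (4,3)P 2/3 ✓

(1,1), (2,2), (3,1), (3,2), (4,2)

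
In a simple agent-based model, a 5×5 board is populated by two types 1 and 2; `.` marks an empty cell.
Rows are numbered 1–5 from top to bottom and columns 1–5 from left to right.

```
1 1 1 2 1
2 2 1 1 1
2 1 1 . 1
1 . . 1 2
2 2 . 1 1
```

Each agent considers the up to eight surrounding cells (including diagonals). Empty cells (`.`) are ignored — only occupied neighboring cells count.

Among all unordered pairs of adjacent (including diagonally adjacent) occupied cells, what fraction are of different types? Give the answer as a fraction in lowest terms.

22/47

Scan each occupied cell's neighbors to the right and below (and the two forward diagonals) so each pair is counted once.
Row 1: 1(1,1)–1(1,2)= 1(1,1)–2(2,1)≠ 1(1,1)–2(2,2)≠ 1(1,2)–1(1,3)= 1(1,2)–2(2,2)≠ 1(1,2)–1(2,3)= 1(1,2)–2(2,1)≠ 1(1,3)–2(1,4)≠ 1(1,3)–1(2,3)= 1(1,3)–1(2,4)= 1(1,3)–2(2,2)≠ 2(1,4)–1(1,5)≠ 2(1,4)–1(2,4)≠ 2(1,4)–1(2,5)≠ 2(1,4)–1(2,3)≠ 1(1,5)–1(2,5)= 1(1,5)–1(2,4)=  → 10/17 unlike.
Row 2: 2(2,1)–2(2,2)= 2(2,1)–2(3,1)= 2(2,1)–1(3,2)≠ 2(2,2)–1(2,3)≠ 2(2,2)–1(3,2)≠ 2(2,2)–1(3,3)≠ 2(2,2)–2(3,1)= 1(2,3)–1(2,4)= 1(2,3)–1(3,3)= 1(2,3)–1(3,2)= 1(2,4)–1(2,5)= 1(2,4)–1(3,5)= 1(2,4)–1(3,3)= 1(2,5)–1(3,5)=  → 4/14 unlike.
Row 3: 2(3,1)–1(3,2)≠ 2(3,1)–1(4,1)≠ 1(3,2)–1(3,3)= 1(3,2)–1(4,1)= 1(3,3)–1(4,4)= 1(3,5)–2(4,5)≠ 1(3,5)–1(4,4)=  → 3/7 unlike.
Row 4: 1(4,1)–2(5,1)≠ 1(4,1)–2(5,2)≠ 1(4,4)–2(4,5)≠ 1(4,4)–1(5,4)= 1(4,4)–1(5,5)= 2(4,5)–1(5,5)≠ 2(4,5)–1(5,4)≠  → 5/7 unlike.
Row 5: 2(5,1)–2(5,2)= 1(5,4)–1(5,5)=  → 0/2 unlike.
Total adjacent occupied pairs: 47; unlike-type pairs: 22.
22/47 is already in lowest terms.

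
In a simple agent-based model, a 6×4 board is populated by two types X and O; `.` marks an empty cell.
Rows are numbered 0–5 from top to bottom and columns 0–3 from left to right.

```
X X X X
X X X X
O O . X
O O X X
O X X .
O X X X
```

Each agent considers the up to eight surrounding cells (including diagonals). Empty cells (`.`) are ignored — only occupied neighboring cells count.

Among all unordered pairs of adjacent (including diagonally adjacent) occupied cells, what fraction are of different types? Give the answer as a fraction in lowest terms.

Scan each occupied cell's neighbors to the right and below (and the two forward diagonals) so each pair is counted once.
Row 0: X(0,0)–X(0,1)= X(0,0)–X(1,0)= X(0,0)–X(1,1)= X(0,1)–X(0,2)= X(0,1)–X(1,1)= X(0,1)–X(1,2)= X(0,1)–X(1,0)= X(0,2)–X(0,3)= X(0,2)–X(1,2)= X(0,2)–X(1,3)= X(0,2)–X(1,1)= X(0,3)–X(1,3)= X(0,3)–X(1,2)=  → 0/13 unlike.
Row 1: X(1,0)–X(1,1)= X(1,0)–O(2,0)≠ X(1,0)–O(2,1)≠ X(1,1)–X(1,2)= X(1,1)–O(2,1)≠ X(1,1)–O(2,0)≠ X(1,2)–X(1,3)= X(1,2)–X(2,3)= X(1,2)–O(2,1)≠ X(1,3)–X(2,3)=  → 5/10 unlike.
Row 2: O(2,0)–O(2,1)= O(2,0)–O(3,0)= O(2,0)–O(3,1)= O(2,1)–O(3,1)= O(2,1)–X(3,2)≠ O(2,1)–O(3,0)= X(2,3)–X(3,3)= X(2,3)–X(3,2)=  → 1/8 unlike.
Row 3: O(3,0)–O(3,1)= O(3,0)–O(4,0)= O(3,0)–X(4,1)≠ O(3,1)–X(3,2)≠ O(3,1)–X(4,1)≠ O(3,1)–X(4,2)≠ O(3,1)–O(4,0)= X(3,2)–X(3,3)= X(3,2)–X(4,2)= X(3,2)–X(4,1)= X(3,3)–X(4,2)=  → 4/11 unlike.
Row 4: O(4,0)–X(4,1)≠ O(4,0)–O(5,0)= O(4,0)–X(5,1)≠ X(4,1)–X(4,2)= X(4,1)–X(5,1)= X(4,1)–X(5,2)= X(4,1)–O(5,0)≠ X(4,2)–X(5,2)= X(4,2)–X(5,3)= X(4,2)–X(5,1)=  → 3/10 unlike.
Row 5: O(5,0)–X(5,1)≠ X(5,1)–X(5,2)= X(5,2)–X(5,3)=  → 1/3 unlike.
Total adjacent occupied pairs: 55; unlike-type pairs: 14.
14/55 is already in lowest terms.

14/55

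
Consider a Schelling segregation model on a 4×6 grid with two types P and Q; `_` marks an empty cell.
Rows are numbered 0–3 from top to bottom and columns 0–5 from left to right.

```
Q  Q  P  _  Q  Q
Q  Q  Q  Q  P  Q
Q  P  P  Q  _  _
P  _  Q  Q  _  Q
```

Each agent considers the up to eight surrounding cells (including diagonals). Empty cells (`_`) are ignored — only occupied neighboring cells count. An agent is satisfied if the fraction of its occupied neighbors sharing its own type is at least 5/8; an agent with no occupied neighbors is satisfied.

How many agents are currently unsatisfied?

Row 0: (0,0)Q 3/3 satisfied · (0,1)Q 4/5 satisfied · (0,2)P 0/4 not · (0,4)Q 3/4 satisfied · (0,5)Q 2/3 satisfied
Row 1: (1,0)Q 4/5 satisfied · (1,1)Q 5/8 satisfied · (1,2)Q 4/7 not · (1,3)Q 3/6 not · (1,4)P 0/5 not · (1,5)Q 2/3 satisfied
Row 2: (2,0)Q 2/4 not · (2,1)P 2/7 not · (2,2)P 1/7 not · (2,3)Q 4/6 satisfied
Row 3: (3,0)P 1/2 not · (3,2)Q 2/4 not · (3,3)Q 2/3 satisfied · (3,5)Q 0/0 satisfied
Unsatisfied: (0,2), (1,2), (1,3), (1,4), (2,0), (2,1), (2,2), (3,0), (3,2) — 9 in total.

9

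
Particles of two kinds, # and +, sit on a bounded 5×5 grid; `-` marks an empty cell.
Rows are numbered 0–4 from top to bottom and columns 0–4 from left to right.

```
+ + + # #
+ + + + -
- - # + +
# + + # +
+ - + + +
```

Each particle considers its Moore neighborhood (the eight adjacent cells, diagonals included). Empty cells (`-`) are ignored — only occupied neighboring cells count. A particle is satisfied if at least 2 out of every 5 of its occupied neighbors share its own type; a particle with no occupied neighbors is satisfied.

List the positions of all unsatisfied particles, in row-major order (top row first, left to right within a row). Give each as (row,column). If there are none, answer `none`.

(0,3), (2,2), (3,0), (3,3)

Row 0: (0,0)+ 3/3 satisfied · (0,1)+ 5/5 satisfied · (0,2)+ 4/5 satisfied · (0,3)# 1/4 not · (0,4)# 1/2 satisfied
Row 1: (1,0)+ 3/3 satisfied · (1,1)+ 5/6 satisfied · (1,2)+ 5/7 satisfied · (1,3)+ 4/7 satisfied
Row 2: (2,2)# 1/7 not · (2,3)+ 5/7 satisfied · (2,4)+ 3/4 satisfied
Row 3: (3,0)# 0/2 not · (3,1)+ 3/5 satisfied · (3,2)+ 4/6 satisfied · (3,3)# 1/8 not · (3,4)+ 4/5 satisfied
Row 4: (4,0)+ 1/2 satisfied · (4,2)+ 3/4 satisfied · (4,3)+ 4/5 satisfied · (4,4)+ 2/3 satisfied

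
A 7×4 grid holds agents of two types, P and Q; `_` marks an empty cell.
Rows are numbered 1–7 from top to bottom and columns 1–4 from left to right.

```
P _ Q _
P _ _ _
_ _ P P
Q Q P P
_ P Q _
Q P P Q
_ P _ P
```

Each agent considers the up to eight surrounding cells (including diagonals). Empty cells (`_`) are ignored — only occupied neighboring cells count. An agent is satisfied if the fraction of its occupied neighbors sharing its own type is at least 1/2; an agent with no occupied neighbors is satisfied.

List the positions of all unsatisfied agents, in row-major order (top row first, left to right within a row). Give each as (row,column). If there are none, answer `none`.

(1,1)P 1/1 ✓
(1,3)Q 0/0 ✓
(2,1)P 1/1 ✓
(3,3)P 3/4 ✓
(3,4)P 3/3 ✓
(4,1)Q 1/2 ✓
(4,2)Q 2/5 ✗
(4,3)P 4/6 ✓
(4,4)P 3/4 ✓
(5,2)P 3/7 ✗
(5,3)Q 2/7 ✗
(6,1)Q 0/3 ✗
(6,2)P 3/5 ✓
(6,3)P 4/6 ✓
(6,4)Q 1/3 ✗
(7,2)P 2/3 ✓
(7,4)P 1/2 ✓

(4,2), (5,2), (5,3), (6,1), (6,4)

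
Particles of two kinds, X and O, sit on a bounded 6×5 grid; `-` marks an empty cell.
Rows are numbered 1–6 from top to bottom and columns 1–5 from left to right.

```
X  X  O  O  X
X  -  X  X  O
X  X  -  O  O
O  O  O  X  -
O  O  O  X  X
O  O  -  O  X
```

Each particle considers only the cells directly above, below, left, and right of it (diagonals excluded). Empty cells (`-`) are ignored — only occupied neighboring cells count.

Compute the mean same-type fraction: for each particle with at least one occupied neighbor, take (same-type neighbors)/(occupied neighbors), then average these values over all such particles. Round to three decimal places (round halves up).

Row 1: (1,1)X 2/2 · (1,2)X 1/2 · (1,3)O 1/3 · (1,4)O 1/3 · (1,5)X 0/2
Row 2: (2,1)X 2/2 · (2,3)X 1/2 · (2,4)X 1/4 · (2,5)O 1/3
Row 3: (3,1)X 2/3 · (3,2)X 1/2 · (3,4)O 1/3 · (3,5)O 2/2
Row 4: (4,1)O 2/3 · (4,2)O 3/4 · (4,3)O 2/3 · (4,4)X 1/3
Row 5: (5,1)O 3/3 · (5,2)O 4/4 · (5,3)O 2/3 · (5,4)X 2/4 · (5,5)X 2/2
Row 6: (6,1)O 2/2 · (6,2)O 2/2 · (6,4)O 0/2 · (6,5)X 1/2
Sum over 26 particles: 2/2 + 1/2 + 1/3 + 1/3 + 0/2 + 2/2 + 1/2 + 1/4 + 1/3 + 2/3 + 1/2 + 1/3 + 2/2 + 2/3 + 3/4 + 2/3 + 1/3 + 3/3 + 4/4 + 2/3 + 2/4 + 2/2 + 2/2 + 2/2 + 0/2 + 1/2 = 95/6; mean = 95/6 ÷ 26 = 95/156 = 0.608974… → 0.609.

0.609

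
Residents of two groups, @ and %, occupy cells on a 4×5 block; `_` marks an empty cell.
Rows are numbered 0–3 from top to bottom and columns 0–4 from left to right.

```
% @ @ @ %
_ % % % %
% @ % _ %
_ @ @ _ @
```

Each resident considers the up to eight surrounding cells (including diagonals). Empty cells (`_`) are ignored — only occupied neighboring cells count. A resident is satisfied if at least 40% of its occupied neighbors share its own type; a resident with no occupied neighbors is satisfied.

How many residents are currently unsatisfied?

Row 0: (0,0)% 1/2 satisfied · (0,1)@ 1/4 not · (0,2)@ 2/5 satisfied · (0,3)@ 1/5 not · (0,4)% 2/3 satisfied
Row 1: (1,1)% 4/7 satisfied · (1,2)% 3/7 satisfied · (1,3)% 5/7 satisfied · (1,4)% 3/4 satisfied
Row 2: (2,0)% 1/3 not · (2,1)@ 2/6 not · (2,2)% 3/6 satisfied · (2,4)% 2/3 satisfied
Row 3: (3,1)@ 2/4 satisfied · (3,2)@ 2/3 satisfied · (3,4)@ 0/1 not
Unsatisfied: (0,1), (0,3), (2,0), (2,1), (3,4) — 5 in total.

5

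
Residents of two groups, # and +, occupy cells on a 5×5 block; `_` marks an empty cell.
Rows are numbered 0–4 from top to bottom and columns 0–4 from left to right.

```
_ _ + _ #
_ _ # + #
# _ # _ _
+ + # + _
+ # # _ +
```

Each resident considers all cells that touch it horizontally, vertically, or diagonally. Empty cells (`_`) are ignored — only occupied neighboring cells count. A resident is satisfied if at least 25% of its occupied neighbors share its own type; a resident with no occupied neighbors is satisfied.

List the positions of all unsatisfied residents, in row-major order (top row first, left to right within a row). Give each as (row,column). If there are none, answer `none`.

(0,2)+ 1/2 ✓
(0,4)# 1/2 ✓
(1,2)# 1/3 ✓
(1,3)+ 1/5 ✗
(1,4)# 1/2 ✓
(2,0)# 0/2 ✗
(2,2)# 2/5 ✓
(3,0)+ 2/4 ✓
(3,1)+ 2/7 ✓
(3,2)# 3/5 ✓
(3,3)+ 1/4 ✓
(4,0)+ 2/3 ✓
(4,1)# 2/5 ✓
(4,2)# 2/4 ✓
(4,4)+ 1/1 ✓

(1,3), (2,0)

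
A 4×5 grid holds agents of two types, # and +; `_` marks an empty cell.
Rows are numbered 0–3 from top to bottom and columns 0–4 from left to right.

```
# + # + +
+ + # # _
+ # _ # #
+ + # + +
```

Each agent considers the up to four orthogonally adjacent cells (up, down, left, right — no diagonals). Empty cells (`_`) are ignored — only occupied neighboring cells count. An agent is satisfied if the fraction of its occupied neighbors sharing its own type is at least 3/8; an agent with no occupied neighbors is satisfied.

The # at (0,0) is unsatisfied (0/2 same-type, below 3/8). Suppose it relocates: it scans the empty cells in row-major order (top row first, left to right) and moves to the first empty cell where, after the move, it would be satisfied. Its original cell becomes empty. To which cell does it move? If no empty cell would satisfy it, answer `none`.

Vacating (0,0). Empty cells in order:
  (1,4): 2/3 same-type → satisfied — stop here.

(1,4)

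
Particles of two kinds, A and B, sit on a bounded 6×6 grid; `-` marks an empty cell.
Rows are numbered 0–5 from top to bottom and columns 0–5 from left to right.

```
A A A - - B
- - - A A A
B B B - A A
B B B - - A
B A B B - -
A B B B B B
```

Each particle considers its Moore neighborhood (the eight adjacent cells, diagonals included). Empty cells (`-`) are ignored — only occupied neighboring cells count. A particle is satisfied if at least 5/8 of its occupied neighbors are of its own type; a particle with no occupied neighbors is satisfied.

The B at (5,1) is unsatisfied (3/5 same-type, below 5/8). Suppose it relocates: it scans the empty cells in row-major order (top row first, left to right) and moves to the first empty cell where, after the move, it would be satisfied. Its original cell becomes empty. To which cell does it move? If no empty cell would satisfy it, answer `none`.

(3,3)

Vacating (5,1). Empty cells in order:
  (0,3): 0/3 same-type → still unsatisfied.
  (0,4): 1/4 same-type → still unsatisfied.
  (1,0): 2/4 same-type → still unsatisfied.
  (1,1): 3/6 same-type → still unsatisfied.
  (1,2): 2/5 same-type → still unsatisfied.
  (2,3): 2/5 same-type → still unsatisfied.
  (3,3): 4/5 same-type → satisfied — stop here.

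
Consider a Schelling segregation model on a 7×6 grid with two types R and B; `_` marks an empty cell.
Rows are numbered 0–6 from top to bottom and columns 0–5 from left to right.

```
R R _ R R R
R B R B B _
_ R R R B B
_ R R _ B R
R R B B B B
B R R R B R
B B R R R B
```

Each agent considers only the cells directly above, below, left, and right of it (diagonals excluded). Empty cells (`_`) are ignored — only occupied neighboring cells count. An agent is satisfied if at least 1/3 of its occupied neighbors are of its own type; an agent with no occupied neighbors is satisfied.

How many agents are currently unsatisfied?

Row 0: (0,0)R 2/2 ok · (0,1)R 1/2 ok · (0,3)R 1/2 ok · (0,4)R 2/3 ok · (0,5)R 1/1 ok
Row 1: (1,0)R 1/2 ok · (1,1)B 0/4 unhappy · (1,2)R 1/3 ok · (1,3)B 1/4 unhappy · (1,4)B 2/3 ok
Row 2: (2,1)R 2/3 ok · (2,2)R 4/4 ok · (2,3)R 1/3 ok · (2,4)B 3/4 ok · (2,5)B 1/2 ok
Row 3: (3,1)R 3/3 ok · (3,2)R 2/3 ok · (3,4)B 2/3 ok · (3,5)R 0/3 unhappy
Row 4: (4,0)R 1/2 ok · (4,1)R 3/4 ok · (4,2)B 1/4 unhappy · (4,3)B 2/3 ok · (4,4)B 4/4 ok · (4,5)B 1/3 ok
Row 5: (5,0)B 1/3 ok · (5,1)R 2/4 ok · (5,2)R 3/4 ok · (5,3)R 2/4 ok · (5,4)B 1/4 unhappy · (5,5)R 0/3 unhappy
Row 6: (6,0)B 2/2 ok · (6,1)B 1/3 ok · (6,2)R 2/3 ok · (6,3)R 3/3 ok · (6,4)R 1/3 ok · (6,5)B 0/2 unhappy
Unsatisfied: (1,1), (1,3), (3,5), (4,2), (5,4), (5,5), (6,5) — 7 in total.

7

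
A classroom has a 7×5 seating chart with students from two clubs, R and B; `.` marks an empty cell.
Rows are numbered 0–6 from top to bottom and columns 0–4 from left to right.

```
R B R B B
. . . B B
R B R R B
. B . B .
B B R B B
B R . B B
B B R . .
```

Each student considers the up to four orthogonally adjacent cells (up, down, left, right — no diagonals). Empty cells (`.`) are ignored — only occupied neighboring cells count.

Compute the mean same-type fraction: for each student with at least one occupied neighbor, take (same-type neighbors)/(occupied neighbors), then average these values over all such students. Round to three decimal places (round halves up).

(0,0)R 0/1
(0,1)B 0/2
(0,2)R 0/2
(0,3)B 2/3
(0,4)B 2/2
(1,3)B 2/3
(1,4)B 3/3
(2,0)R 0/1
(2,1)B 1/3
(2,2)R 1/2
(2,3)R 1/4
(2,4)B 1/2
(3,1)B 2/2
(3,3)B 1/2
(4,0)B 2/2
(4,1)B 2/4
(4,2)R 0/2
(4,3)B 3/4
(4,4)B 2/2
(5,0)B 2/3
(5,1)R 0/3
(5,3)B 2/2
(5,4)B 2/2
(6,0)B 2/2
(6,1)B 1/3
(6,2)R 0/1
Sum over 26 students: 0/1 + 0/2 + 0/2 + 2/3 + 2/2 + 2/3 + 3/3 + 0/1 + 1/3 + 1/2 + 1/4 + 1/2 + 2/2 + 1/2 + 2/2 + 2/4 + 0/2 + 3/4 + 2/2 + 2/3 + 0/3 + 2/2 + 2/2 + 2/2 + 1/3 + 0/1 = 41/3; mean = 41/3 ÷ 26 = 41/78 = 0.525641… → 0.526.

0.526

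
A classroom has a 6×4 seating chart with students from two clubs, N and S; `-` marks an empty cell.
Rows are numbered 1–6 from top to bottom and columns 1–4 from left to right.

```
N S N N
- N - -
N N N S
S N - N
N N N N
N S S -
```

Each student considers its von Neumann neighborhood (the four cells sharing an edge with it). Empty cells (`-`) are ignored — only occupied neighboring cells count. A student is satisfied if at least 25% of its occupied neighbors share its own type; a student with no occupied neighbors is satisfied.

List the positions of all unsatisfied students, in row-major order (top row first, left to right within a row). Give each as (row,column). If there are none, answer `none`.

(1,1), (1,2), (3,4), (4,1)

(1,1)N 0/1 unhappy
(1,2)S 0/3 unhappy
(1,3)N 1/2 ok
(1,4)N 1/1 ok
(2,2)N 1/2 ok
(3,1)N 1/2 ok
(3,2)N 4/4 ok
(3,3)N 1/2 ok
(3,4)S 0/2 unhappy
(4,1)S 0/3 unhappy
(4,2)N 2/3 ok
(4,4)N 1/2 ok
(5,1)N 2/3 ok
(5,2)N 3/4 ok
(5,3)N 2/3 ok
(5,4)N 2/2 ok
(6,1)N 1/2 ok
(6,2)S 1/3 ok
(6,3)S 1/2 ok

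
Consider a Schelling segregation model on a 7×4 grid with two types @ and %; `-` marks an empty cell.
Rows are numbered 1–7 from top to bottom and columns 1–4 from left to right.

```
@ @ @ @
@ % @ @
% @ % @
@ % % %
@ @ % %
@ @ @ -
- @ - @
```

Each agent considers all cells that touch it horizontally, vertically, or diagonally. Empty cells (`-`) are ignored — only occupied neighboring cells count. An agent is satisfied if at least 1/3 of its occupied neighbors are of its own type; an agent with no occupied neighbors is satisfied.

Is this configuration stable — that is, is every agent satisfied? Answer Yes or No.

(1,1)@ 2/3 ✓
(1,2)@ 4/5 ✓
(1,3)@ 4/5 ✓
(1,4)@ 3/3 ✓
(2,1)@ 3/5 ✓
(2,2)% 2/8 ✗
(2,3)@ 6/8 ✓
(2,4)@ 4/5 ✓
(3,1)% 2/5 ✓
(3,2)@ 3/8 ✓
(3,3)% 4/8 ✓
(3,4)@ 2/5 ✓
(4,1)@ 3/5 ✓
(4,2)% 4/8 ✓
(4,3)% 5/8 ✓
(4,4)% 4/5 ✓
(5,1)@ 4/5 ✓
(5,2)@ 5/8 ✓
(5,3)% 4/7 ✓
(5,4)% 3/4 ✓
(6,1)@ 4/4 ✓
(6,2)@ 5/6 ✓
(6,3)@ 4/6 ✓
(7,2)@ 3/3 ✓
(7,4)@ 1/1 ✓
For instance (2,2) has only 2/8 same-type neighbors, below 1/3.

No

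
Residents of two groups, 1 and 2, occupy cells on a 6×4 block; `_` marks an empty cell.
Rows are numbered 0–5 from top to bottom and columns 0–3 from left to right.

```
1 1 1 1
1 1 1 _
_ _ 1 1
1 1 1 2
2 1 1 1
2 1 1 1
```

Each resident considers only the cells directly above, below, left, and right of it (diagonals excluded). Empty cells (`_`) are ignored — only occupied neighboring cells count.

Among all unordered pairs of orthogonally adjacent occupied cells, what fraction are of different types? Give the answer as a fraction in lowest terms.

Scan each occupied cell's neighbors to the right and below so each pair is counted once.
From row 0: 0 unlike of 6 pairs (running 0/6).
From row 1: 0 unlike of 3 pairs (running 0/9).
From row 2: 1 unlike of 3 pairs (running 1/12).
From row 3: 3 unlike of 7 pairs (running 4/19).
From row 4: 1 unlike of 7 pairs (running 5/26).
From row 5: 1 unlike of 3 pairs (running 6/29).
Total adjacent occupied pairs: 29; unlike-type pairs: 6.
6/29 is already in lowest terms.

6/29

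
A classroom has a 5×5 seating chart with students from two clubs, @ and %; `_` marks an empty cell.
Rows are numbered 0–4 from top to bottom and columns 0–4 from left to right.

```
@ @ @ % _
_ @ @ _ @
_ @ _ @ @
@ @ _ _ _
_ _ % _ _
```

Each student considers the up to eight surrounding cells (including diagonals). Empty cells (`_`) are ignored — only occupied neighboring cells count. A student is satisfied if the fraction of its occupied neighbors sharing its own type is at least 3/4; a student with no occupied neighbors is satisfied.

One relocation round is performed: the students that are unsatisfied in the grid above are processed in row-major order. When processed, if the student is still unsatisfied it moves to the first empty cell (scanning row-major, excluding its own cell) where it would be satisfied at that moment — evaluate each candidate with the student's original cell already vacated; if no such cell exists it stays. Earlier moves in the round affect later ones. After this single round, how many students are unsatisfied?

0

Initially unsatisfied (in order): (0,3), (1,4), (3,1), (4,2).
  (0,3) → (4,3).
  (1,4): now satisfied by earlier moves; stays.
  (3,1) → (0,3).
  (4,2): now satisfied by earlier moves; stays.
Resulting grid:
@ @ @ @ _
_ @ @ _ @
_ @ _ @ @
@ _ _ _ _
_ _ % % _
All satisfied now.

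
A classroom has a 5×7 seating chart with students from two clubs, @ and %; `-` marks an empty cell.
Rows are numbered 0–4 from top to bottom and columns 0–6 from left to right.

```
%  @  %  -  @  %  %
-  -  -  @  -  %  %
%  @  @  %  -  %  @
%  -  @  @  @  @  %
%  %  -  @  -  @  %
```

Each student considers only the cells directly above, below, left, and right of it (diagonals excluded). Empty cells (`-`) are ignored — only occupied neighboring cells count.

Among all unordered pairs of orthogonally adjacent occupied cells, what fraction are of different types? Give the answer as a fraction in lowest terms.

13/29

Scan each occupied cell's neighbors to the right and below so each pair is counted once.
Row 0: %(0,0)–@(0,1)≠ @(0,1)–%(0,2)≠ @(0,4)–%(0,5)≠ %(0,5)–%(0,6)= %(0,5)–%(1,5)= %(0,6)–%(1,6)=  → 3/6 unlike.
Row 1: @(1,3)–%(2,3)≠ %(1,5)–%(1,6)= %(1,5)–%(2,5)= %(1,6)–@(2,6)≠  → 2/4 unlike.
Row 2: %(2,0)–@(2,1)≠ %(2,0)–%(3,0)= @(2,1)–@(2,2)= @(2,2)–%(2,3)≠ @(2,2)–@(3,2)= %(2,3)–@(3,3)≠ %(2,5)–@(2,6)≠ %(2,5)–@(3,5)≠ @(2,6)–%(3,6)≠  → 6/9 unlike.
Row 3: %(3,0)–%(4,0)= @(3,2)–@(3,3)= @(3,3)–@(3,4)= @(3,3)–@(4,3)= @(3,4)–@(3,5)= @(3,5)–%(3,6)≠ @(3,5)–@(4,5)= %(3,6)–%(4,6)=  → 1/8 unlike.
Row 4: %(4,0)–%(4,1)= @(4,5)–%(4,6)≠  → 1/2 unlike.
Total adjacent occupied pairs: 29; unlike-type pairs: 13.
13/29 is already in lowest terms.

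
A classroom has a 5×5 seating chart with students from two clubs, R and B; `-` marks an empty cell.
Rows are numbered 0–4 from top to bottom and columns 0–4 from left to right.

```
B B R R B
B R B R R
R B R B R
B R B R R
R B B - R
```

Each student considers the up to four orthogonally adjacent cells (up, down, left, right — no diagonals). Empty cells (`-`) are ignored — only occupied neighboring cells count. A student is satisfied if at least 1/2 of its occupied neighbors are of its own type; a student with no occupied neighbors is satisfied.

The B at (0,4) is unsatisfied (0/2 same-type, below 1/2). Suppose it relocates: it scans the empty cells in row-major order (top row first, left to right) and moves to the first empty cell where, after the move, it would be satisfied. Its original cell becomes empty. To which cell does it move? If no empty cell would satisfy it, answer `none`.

Vacating (0,4). Empty cells in order:
  (4,3): 1/3 same-type → still unsatisfied.

none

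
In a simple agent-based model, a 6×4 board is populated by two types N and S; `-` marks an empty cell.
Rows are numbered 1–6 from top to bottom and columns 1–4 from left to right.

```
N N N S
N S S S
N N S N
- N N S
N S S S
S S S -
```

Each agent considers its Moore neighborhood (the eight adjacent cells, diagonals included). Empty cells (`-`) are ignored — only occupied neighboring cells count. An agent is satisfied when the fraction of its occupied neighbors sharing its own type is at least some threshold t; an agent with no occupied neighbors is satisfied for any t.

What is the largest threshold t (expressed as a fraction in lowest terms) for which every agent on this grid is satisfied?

Row 1: (1,1)N 2/3 · (1,2)N 3/5 · (1,3)N 1/5 · (1,4)S 2/3
Row 2: (2,1)N 4/5 · (2,2)S 2/8 · (2,3)S 4/8 · (2,4)S 3/5
Row 3: (3,1)N 3/4 · (3,2)N 4/7 · (3,3)S 4/8 · (3,4)N 1/5
Row 4: (4,2)N 4/7 · (4,3)N 3/8 · (4,4)S 3/5
Row 5: (5,1)N 1/4 · (5,2)S 4/7 · (5,3)S 5/7 · (5,4)S 3/4
Row 6: (6,1)S 2/3 · (6,2)S 4/5 · (6,3)S 4/4
The smallest same-type fraction is 1/5 at (1,3), which reduces to 1/5. Any threshold above that leaves this agent unsatisfied.

1/5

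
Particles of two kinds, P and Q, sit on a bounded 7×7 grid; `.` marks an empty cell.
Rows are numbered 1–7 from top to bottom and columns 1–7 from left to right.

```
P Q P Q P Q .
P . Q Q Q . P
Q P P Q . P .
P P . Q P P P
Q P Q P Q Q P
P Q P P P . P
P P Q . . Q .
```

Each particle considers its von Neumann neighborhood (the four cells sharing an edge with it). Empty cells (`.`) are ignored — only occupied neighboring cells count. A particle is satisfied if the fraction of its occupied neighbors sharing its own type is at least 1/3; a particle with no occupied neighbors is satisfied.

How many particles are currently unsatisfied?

13

Row 1: (1,1)P 1/2 ✓ · (1,2)Q 0/2 ✗ · (1,3)P 0/3 ✗ · (1,4)Q 1/3 ✓ · (1,5)P 0/3 ✗ · (1,6)Q 0/1 ✗
Row 2: (2,1)P 1/2 ✓ · (2,3)Q 1/3 ✓ · (2,4)Q 4/4 ✓ · (2,5)Q 1/2 ✓ · (2,7)P 0/0 ✓
Row 3: (3,1)Q 0/3 ✗ · (3,2)P 2/3 ✓ · (3,3)P 1/3 ✓ · (3,4)Q 2/3 ✓ · (3,6)P 1/1 ✓
Row 4: (4,1)P 1/3 ✓ · (4,2)P 3/3 ✓ · (4,4)Q 1/3 ✓ · (4,5)P 1/3 ✓ · (4,6)P 3/4 ✓ · (4,7)P 2/2 ✓
Row 5: (5,1)Q 0/3 ✗ · (5,2)P 1/4 ✗ · (5,3)Q 0/3 ✗ · (5,4)P 1/4 ✗ · (5,5)Q 1/4 ✗ · (5,6)Q 1/3 ✓ · (5,7)P 2/3 ✓
Row 6: (6,1)P 1/3 ✓ · (6,2)Q 0/4 ✗ · (6,3)P 1/4 ✗ · (6,4)P 3/3 ✓ · (6,5)P 1/2 ✓ · (6,7)P 1/1 ✓
Row 7: (7,1)P 2/2 ✓ · (7,2)P 1/3 ✓ · (7,3)Q 0/2 ✗ · (7,6)Q 0/0 ✓
Unsatisfied: (1,2), (1,3), (1,5), (1,6), (3,1), (5,1), (5,2), (5,3), (5,4), (5,5), (6,2), (6,3), (7,3) — 13 in total.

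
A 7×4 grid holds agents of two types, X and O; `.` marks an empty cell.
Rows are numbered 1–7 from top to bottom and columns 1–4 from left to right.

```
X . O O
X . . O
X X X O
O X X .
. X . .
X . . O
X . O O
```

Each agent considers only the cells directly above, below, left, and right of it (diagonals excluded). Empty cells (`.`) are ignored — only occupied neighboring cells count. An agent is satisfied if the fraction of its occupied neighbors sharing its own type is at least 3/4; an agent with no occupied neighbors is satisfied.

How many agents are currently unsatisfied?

Row 1: (1,1)X 1/1 ok · (1,3)O 1/1 ok · (1,4)O 2/2 ok
Row 2: (2,1)X 2/2 ok · (2,4)O 2/2 ok
Row 3: (3,1)X 2/3 unhappy · (3,2)X 3/3 ok · (3,3)X 2/3 unhappy · (3,4)O 1/2 unhappy
Row 4: (4,1)O 0/2 unhappy · (4,2)X 3/4 ok · (4,3)X 2/2 ok
Row 5: (5,2)X 1/1 ok
Row 6: (6,1)X 1/1 ok · (6,4)O 1/1 ok
Row 7: (7,1)X 1/1 ok · (7,3)O 1/1 ok · (7,4)O 2/2 ok
Unsatisfied: (3,1), (3,3), (3,4), (4,1) — 4 in total.

4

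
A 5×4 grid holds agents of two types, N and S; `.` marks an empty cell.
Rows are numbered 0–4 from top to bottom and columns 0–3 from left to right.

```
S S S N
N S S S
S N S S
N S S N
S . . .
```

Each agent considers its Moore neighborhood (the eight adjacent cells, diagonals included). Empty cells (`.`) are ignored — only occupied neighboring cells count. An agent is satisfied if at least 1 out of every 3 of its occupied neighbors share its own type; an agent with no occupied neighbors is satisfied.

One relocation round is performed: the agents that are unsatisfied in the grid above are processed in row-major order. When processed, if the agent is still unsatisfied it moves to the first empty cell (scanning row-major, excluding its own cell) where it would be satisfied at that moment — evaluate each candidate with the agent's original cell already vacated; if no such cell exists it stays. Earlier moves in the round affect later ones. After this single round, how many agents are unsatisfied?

1

Initially unsatisfied (in order): (0,3), (1,0), (2,1), (3,0), (3,3).
  (0,3) → (4,2).
  (1,0) → (4,1).
  (2,1) → (4,3).
  (3,0): no empty cell satisfies it; stays.
  (3,3): now satisfied by earlier moves; stays.
Resulting grid:
S S S .
. S S S
S . S S
N S S N
S N N N
Unsatisfied now: (3,0).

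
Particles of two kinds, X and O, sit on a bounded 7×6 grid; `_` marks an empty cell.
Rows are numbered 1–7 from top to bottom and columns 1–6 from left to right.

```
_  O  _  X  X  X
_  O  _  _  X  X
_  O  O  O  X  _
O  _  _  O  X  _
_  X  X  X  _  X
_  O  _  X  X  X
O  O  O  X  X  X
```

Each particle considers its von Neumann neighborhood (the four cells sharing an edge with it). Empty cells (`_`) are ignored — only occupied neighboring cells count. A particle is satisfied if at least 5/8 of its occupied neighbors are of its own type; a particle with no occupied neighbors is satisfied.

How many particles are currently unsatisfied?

5

(1,2)O 1/1 satisfied
(1,4)X 1/1 satisfied
(1,5)X 3/3 satisfied
(1,6)X 2/2 satisfied
(2,2)O 2/2 satisfied
(2,5)X 3/3 satisfied
(2,6)X 2/2 satisfied
(3,2)O 2/2 satisfied
(3,3)O 2/2 satisfied
(3,4)O 2/3 satisfied
(3,5)X 2/3 satisfied
(4,1)O 0/0 satisfied
(4,4)O 1/3 not
(4,5)X 1/2 not
(5,2)X 1/2 not
(5,3)X 2/2 satisfied
(5,4)X 2/3 satisfied
(5,6)X 1/1 satisfied
(6,2)O 1/2 not
(6,4)X 3/3 satisfied
(6,5)X 3/3 satisfied
(6,6)X 3/3 satisfied
(7,1)O 1/1 satisfied
(7,2)O 3/3 satisfied
(7,3)O 1/2 not
(7,4)X 2/3 satisfied
(7,5)X 3/3 satisfied
(7,6)X 2/2 satisfied
Unsatisfied: (4,4), (4,5), (5,2), (6,2), (7,3) — 5 in total.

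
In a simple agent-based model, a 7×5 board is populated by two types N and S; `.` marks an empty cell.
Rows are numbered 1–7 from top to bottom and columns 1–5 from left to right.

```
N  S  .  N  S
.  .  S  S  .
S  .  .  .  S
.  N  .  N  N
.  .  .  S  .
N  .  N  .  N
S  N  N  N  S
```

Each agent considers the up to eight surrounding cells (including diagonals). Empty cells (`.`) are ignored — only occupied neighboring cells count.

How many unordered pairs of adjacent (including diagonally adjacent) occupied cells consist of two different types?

Scan each occupied cell's neighbors to the right and below (and the two forward diagonals) so each pair is counted once.
Row 1: N(1,1)–S(1,2)≠ S(1,2)–S(2,3)= N(1,4)–S(1,5)≠ N(1,4)–S(2,4)≠ N(1,4)–S(2,3)≠ S(1,5)–S(2,4)=  → 4/6 unlike.
Row 2: S(2,3)–S(2,4)= S(2,4)–S(3,5)=  → 0/2 unlike.
Row 3: S(3,1)–N(4,2)≠ S(3,5)–N(4,5)≠ S(3,5)–N(4,4)≠  → 3/3 unlike.
Row 4: N(4,4)–N(4,5)= N(4,4)–S(5,4)≠ N(4,5)–S(5,4)≠  → 2/3 unlike.
Row 5: S(5,4)–N(6,5)≠ S(5,4)–N(6,3)≠  → 2/2 unlike.
Row 6: N(6,1)–S(7,1)≠ N(6,1)–N(7,2)= N(6,3)–N(7,3)= N(6,3)–N(7,4)= N(6,3)–N(7,2)= N(6,5)–S(7,5)≠ N(6,5)–N(7,4)=  → 2/7 unlike.
Row 7: S(7,1)–N(7,2)≠ N(7,2)–N(7,3)= N(7,3)–N(7,4)= N(7,4)–S(7,5)≠  → 2/4 unlike.
Total adjacent occupied pairs: 27; unlike-type pairs: 15.

15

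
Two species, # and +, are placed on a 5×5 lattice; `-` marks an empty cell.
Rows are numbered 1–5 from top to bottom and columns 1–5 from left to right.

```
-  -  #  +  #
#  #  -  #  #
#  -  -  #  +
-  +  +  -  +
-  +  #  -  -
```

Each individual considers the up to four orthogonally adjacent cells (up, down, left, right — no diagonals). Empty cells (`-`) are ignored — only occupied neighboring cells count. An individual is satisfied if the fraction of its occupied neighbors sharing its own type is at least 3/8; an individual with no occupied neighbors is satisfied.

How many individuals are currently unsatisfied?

4

(1,3)# 0/1 not
(1,4)+ 0/3 not
(1,5)# 1/2 satisfied
(2,1)# 2/2 satisfied
(2,2)# 1/1 satisfied
(2,4)# 2/3 satisfied
(2,5)# 2/3 satisfied
(3,1)# 1/1 satisfied
(3,4)# 1/2 satisfied
(3,5)+ 1/3 not
(4,2)+ 2/2 satisfied
(4,3)+ 1/2 satisfied
(4,5)+ 1/1 satisfied
(5,2)+ 1/2 satisfied
(5,3)# 0/2 not
Unsatisfied: (1,3), (1,4), (3,5), (5,3) — 4 in total.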